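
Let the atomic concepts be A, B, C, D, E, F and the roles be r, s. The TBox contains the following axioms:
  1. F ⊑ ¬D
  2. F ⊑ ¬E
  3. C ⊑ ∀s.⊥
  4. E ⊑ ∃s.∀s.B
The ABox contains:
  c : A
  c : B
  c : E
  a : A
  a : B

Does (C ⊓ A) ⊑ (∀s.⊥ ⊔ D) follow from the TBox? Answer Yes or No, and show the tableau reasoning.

Yes

1. (C ⊓ A) ⊑ (∀s.⊥ ⊔ D)  ⇔  ((C ⊓ A) ⊓ (∃s.⊤ ⊓ ¬D)) unsat w.r.t. T
   all branches close; clash ⊥ at an ∃-successor
2. Hence (C ⊓ A) ⊑ (∀s.⊥ ⊔ D): entailed.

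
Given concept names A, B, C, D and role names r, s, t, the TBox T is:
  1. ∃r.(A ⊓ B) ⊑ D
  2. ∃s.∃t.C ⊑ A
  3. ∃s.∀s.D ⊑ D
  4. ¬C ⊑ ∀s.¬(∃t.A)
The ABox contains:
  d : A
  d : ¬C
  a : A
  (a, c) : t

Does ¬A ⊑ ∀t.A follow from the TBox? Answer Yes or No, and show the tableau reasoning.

1. ¬A ⊑ ∀t.A  ⇔  (¬A ⊓ ∃t.¬A) unsat w.r.t. T
   open: L(x₀) ⊇ {C, ¬A, ∀r.(¬A ⊔ ¬B), ∀s.∀t.¬C, ∀s.∃s.¬D, …} (+ ∃-successors)
2. Hence ¬A ⊑ ∀t.A: not entailed.

No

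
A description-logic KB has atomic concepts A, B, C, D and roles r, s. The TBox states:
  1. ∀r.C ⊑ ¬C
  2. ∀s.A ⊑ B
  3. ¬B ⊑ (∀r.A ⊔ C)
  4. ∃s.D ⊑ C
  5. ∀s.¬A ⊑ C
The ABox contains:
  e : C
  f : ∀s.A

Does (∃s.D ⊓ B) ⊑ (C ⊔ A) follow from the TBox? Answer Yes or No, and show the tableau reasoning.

1. (∃s.D ⊓ B) ⊑ (C ⊔ A)  ⇔  ((∃s.D ⊓ B) ⊓ (¬C ⊓ ¬A)) unsat w.r.t. T
   all branches close; clash {C, ¬C} at x₀
2. Hence (∃s.D ⊓ B) ⊑ (C ⊔ A): entailed.

Yes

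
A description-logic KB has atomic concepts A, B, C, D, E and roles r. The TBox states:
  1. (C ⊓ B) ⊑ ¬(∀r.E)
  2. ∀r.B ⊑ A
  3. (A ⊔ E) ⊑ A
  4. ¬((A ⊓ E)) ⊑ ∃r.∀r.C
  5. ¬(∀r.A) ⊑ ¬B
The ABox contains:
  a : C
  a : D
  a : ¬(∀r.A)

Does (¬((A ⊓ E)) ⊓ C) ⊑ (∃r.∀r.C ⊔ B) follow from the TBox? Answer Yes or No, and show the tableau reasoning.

1. (¬((A ⊓ E)) ⊓ C) ⊑ (∃r.∀r.C ⊔ B)  ⇔  (((¬A ⊔ ¬E) ⊓ C) ⊓ (∀r.∃r.¬C ⊓ ¬B)) unsat w.r.t. T
   all branches close; clash {C, ¬C} at an ∃-successor
2. Hence (¬((A ⊓ E)) ⊓ C) ⊑ (∃r.∀r.C ⊔ B): entailed.

Yes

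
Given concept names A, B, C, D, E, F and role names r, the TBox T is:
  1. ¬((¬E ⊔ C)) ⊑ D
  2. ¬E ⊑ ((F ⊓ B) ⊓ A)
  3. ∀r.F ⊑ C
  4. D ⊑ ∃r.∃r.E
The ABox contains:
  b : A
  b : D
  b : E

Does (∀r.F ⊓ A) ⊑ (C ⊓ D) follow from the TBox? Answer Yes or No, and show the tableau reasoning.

1. (∀r.F ⊓ A) ⊑ (C ⊓ D)  ⇔  ((∀r.F ⊓ A) ⊓ (¬C ⊔ ¬D)) unsat w.r.t. T
   apply at x₀: ∀r.F⊑C
   open: L(x₀) ⊇ {A, B, C, F, ¬D, …}
2. Hence (∀r.F ⊓ A) ⊑ (C ⊓ D): not entailed.

No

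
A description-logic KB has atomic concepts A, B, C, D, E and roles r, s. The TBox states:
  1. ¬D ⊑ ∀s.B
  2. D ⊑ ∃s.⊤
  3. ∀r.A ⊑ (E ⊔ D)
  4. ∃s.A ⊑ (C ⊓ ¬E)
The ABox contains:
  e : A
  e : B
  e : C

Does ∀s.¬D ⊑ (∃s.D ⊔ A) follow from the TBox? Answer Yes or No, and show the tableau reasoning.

1. ∀s.¬D ⊑ (∃s.D ⊔ A)  ⇔  (∀s.¬D ⊓ (∀s.¬D ⊓ ¬A)) unsat w.r.t. T
   open: L(x₀) ⊇ {D, ¬A, ∀s.¬A, ∀s.¬D, ∃r.¬A, …} (+ ∃-successors)
2. Hence ∀s.¬D ⊑ (∃s.D ⊔ A): not entailed.

No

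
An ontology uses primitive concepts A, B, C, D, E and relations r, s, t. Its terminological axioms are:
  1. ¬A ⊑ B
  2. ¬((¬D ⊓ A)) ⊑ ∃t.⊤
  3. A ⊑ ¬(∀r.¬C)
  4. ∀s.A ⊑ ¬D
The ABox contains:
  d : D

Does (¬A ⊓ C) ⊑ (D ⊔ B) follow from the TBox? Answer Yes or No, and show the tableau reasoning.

1. (¬A ⊓ C) ⊑ (D ⊔ B)  ⇔  ((¬A ⊓ C) ⊓ (¬D ⊓ ¬B)) unsat w.r.t. T
   all branches close; clash {B, ¬B} at x₀
2. Hence (¬A ⊓ C) ⊑ (D ⊔ B): entailed.

Yes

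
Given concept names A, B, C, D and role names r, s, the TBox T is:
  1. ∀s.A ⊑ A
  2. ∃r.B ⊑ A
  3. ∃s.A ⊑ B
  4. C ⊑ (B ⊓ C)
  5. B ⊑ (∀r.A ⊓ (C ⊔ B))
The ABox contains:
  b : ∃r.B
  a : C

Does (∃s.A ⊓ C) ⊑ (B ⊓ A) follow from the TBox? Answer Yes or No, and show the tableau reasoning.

No

1. (∃s.A ⊓ C) ⊑ (B ⊓ A)  ⇔  ((∃s.A ⊓ C) ⊓ (¬B ⊔ ¬A)) unsat w.r.t. T
   apply at x₀: ∃s.A⊑B; C⊑(B ⊓ C)
   open: L(x₀) ⊇ {B, C, ¬A, ∀r.A, ∀r.¬B, …} (+ ∃-successors)
2. Hence (∃s.A ⊓ C) ⊑ (B ⊓ A): not entailed.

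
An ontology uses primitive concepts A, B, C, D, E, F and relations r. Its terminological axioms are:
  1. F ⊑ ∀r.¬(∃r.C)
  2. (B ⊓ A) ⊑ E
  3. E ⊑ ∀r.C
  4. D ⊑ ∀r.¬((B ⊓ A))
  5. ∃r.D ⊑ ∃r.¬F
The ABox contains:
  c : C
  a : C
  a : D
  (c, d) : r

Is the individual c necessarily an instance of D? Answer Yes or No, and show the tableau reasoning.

1. c : D?  L(c) = {C} ∪ {¬D}
   open: L(c) ⊇ {C, ¬B, ¬D, ¬E, ¬F, …} — c ∉ D possible
2. Hence c : D: not entailed.

No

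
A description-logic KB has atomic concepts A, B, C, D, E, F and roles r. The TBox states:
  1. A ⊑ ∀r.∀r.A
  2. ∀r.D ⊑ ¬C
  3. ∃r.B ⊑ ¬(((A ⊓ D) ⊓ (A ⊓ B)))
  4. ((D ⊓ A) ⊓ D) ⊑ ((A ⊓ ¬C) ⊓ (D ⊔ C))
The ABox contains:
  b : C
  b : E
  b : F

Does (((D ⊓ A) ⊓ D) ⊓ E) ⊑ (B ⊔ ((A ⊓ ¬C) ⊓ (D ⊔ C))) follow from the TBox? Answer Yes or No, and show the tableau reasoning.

1. (((D ⊓ A) ⊓ D) ⊓ E) ⊑ (B ⊔ ((A ⊓ ¬C) ⊓ (D ⊔ C)))  ⇔  ((((D ⊓ A) ⊓ D) ⊓ E) ⊓ (¬B ⊓ ((¬A ⊔ C) ⊔ (¬D ⊓ ¬C)))) unsat w.r.t. T
   all branches close; clash {D, ¬D} at x₀
2. Hence (((D ⊓ A) ⊓ D) ⊓ E) ⊑ (B ⊔ ((A ⊓ ¬C) ⊓ (D ⊔ C))): entailed.

Yes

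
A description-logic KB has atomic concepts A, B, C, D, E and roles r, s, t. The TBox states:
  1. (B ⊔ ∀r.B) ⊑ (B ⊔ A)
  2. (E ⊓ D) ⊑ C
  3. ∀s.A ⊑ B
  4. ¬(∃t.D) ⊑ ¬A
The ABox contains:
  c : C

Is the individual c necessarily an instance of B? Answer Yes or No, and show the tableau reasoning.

1. c : B?  L(c) = {C} ∪ {¬B}
   open: L(c) ⊇ {C, ¬B, ∃r.¬B, ∃s.¬A, ∃t.D} (+ ∃-successors) — c ∉ B possible
2. Hence c : B: not entailed.

No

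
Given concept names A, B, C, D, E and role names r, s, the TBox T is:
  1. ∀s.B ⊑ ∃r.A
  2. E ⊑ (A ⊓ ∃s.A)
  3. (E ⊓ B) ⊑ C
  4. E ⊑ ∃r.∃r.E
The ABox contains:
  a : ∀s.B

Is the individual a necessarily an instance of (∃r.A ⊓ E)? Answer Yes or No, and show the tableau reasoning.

1. a : (∃r.A ⊓ E)?  L(a) = {∀s.B} ∪ {(∀r.¬A ⊔ ¬E)}
   apply at a: ∀s.B⊑∃r.A
   open: L(a) ⊇ {¬E, ∀s.B, ∃r.A} (+ ∃-successors) — a ∉ (∃r.A ⊓ E) possible
2. Hence a : (∃r.A ⊓ E): not entailed.

No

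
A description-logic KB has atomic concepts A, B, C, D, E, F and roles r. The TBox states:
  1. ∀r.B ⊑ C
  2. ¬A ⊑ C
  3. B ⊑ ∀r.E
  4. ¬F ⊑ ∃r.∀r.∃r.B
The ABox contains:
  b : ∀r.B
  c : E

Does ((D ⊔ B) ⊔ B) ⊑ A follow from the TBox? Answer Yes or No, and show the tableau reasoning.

No

1. ((D ⊔ B) ⊔ B) ⊑ A  ⇔  (((D ⊔ B) ⊔ B) ⊓ ¬A) unsat w.r.t. T
   apply at x₀: ¬A⊑C
   open: L(x₀) ⊇ {C, D, F, ¬A, ¬B}
2. Hence ((D ⊔ B) ⊔ B) ⊑ A: not entailed.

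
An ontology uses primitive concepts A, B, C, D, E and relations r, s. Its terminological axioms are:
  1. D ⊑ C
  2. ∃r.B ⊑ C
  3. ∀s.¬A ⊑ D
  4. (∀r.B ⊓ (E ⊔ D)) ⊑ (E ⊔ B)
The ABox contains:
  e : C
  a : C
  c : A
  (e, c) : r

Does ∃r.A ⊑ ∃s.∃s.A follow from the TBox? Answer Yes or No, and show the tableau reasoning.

No

1. ∃r.A ⊑ ∃s.∃s.A  ⇔  (∃r.A ⊓ ∀s.∀s.¬A) unsat w.r.t. T
   open: L(x₀) ⊇ {¬D, ∀r.¬B, ∀s.∀s.¬A, ∃r.A, ∃r.¬B, …} (+ ∃-successors)
2. Hence ∃r.A ⊑ ∃s.∃s.A: not entailed.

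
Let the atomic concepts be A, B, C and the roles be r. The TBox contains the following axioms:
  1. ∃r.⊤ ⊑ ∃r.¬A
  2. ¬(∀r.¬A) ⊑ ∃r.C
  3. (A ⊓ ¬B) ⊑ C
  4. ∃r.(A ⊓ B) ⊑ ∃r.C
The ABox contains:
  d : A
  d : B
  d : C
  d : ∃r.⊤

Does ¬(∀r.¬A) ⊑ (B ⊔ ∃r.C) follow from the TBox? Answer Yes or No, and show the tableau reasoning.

1. ¬(∀r.¬A) ⊑ (B ⊔ ∃r.C)  ⇔  (∃r.A ⊓ (¬B ⊓ ∀r.¬C)) unsat w.r.t. T
   all branches close; clash {C, ¬C} at an ∃-successor
2. Hence ¬(∀r.¬A) ⊑ (B ⊔ ∃r.C): entailed.

Yes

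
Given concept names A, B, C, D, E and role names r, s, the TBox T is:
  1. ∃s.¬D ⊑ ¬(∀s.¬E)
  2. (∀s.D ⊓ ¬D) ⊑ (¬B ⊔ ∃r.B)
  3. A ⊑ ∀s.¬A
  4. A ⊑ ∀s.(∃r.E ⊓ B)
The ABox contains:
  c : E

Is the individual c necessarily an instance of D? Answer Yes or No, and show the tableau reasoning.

No

1. c : D?  L(c) = {E} ∪ {¬D}
   open: L(c) ⊇ {E, ¬A, ¬B, ¬D, ∀s.D} — c ∉ D possible
2. Hence c : D: not entailed.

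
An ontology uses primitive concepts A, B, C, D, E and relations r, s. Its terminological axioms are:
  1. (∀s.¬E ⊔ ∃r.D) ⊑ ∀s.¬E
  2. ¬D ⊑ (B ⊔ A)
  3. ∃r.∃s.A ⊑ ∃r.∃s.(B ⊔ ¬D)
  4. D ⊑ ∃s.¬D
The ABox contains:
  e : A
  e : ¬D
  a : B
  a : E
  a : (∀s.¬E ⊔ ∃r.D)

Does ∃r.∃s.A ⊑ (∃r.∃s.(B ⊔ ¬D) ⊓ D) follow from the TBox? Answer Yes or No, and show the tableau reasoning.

No

1. ∃r.∃s.A ⊑ (∃r.∃s.(B ⊔ ¬D) ⊓ D)  ⇔  (∃r.∃s.A ⊓ (∀r.∀s.(¬B ⊓ D) ⊔ ¬D)) unsat w.r.t. T
   apply at x₀: ∃r.∃s.A⊑∃r.∃s.(B ⊔ ¬D)
   open: L(x₀) ⊇ {B, ¬D, ∀r.¬D, ∃r.∃s.(B ⊔ ¬D), ∃r.∃s.A, …} (+ ∃-successors)
2. Hence ∃r.∃s.A ⊑ (∃r.∃s.(B ⊔ ¬D) ⊓ D): not entailed.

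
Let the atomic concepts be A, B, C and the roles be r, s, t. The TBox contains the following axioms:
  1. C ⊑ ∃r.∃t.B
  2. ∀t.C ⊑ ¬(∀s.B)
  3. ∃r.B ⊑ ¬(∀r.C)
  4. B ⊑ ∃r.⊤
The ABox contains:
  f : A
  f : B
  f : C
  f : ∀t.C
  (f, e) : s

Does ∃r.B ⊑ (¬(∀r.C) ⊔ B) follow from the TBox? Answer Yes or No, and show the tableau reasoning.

1. ∃r.B ⊑ (¬(∀r.C) ⊔ B)  ⇔  (∃r.B ⊓ (∀r.C ⊓ ¬B)) unsat w.r.t. T
   all branches close; clash {C, ¬C} at an ∃-successor
2. Hence ∃r.B ⊑ (¬(∀r.C) ⊔ B): entailed.

Yes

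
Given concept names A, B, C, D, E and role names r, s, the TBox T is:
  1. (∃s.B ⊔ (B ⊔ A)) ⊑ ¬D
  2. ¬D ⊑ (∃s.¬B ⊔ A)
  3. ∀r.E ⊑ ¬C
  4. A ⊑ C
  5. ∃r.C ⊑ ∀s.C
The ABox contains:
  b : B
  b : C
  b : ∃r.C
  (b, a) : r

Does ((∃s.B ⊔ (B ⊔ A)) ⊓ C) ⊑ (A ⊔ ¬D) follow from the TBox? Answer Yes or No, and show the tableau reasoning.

Yes

1. ((∃s.B ⊔ (B ⊔ A)) ⊓ C) ⊑ (A ⊔ ¬D)  ⇔  (((∃s.B ⊔ (B ⊔ A)) ⊓ C) ⊓ (¬A ⊓ D)) unsat w.r.t. T
   all branches close; clash {A, ¬A} at x₀
2. Hence ((∃s.B ⊔ (B ⊔ A)) ⊓ C) ⊑ (A ⊔ ¬D): entailed.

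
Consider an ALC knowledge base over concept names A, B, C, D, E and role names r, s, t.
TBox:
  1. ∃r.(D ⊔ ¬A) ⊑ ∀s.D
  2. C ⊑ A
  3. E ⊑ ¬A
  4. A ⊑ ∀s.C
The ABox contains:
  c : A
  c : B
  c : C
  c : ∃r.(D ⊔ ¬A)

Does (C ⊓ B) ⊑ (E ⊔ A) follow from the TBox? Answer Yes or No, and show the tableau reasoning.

Yes

1. (C ⊓ B) ⊑ (E ⊔ A)  ⇔  ((C ⊓ B) ⊓ (¬E ⊓ ¬A)) unsat w.r.t. T
   all branches close; clash {A, ¬A} at x₀
2. Hence (C ⊓ B) ⊑ (E ⊔ A): entailed.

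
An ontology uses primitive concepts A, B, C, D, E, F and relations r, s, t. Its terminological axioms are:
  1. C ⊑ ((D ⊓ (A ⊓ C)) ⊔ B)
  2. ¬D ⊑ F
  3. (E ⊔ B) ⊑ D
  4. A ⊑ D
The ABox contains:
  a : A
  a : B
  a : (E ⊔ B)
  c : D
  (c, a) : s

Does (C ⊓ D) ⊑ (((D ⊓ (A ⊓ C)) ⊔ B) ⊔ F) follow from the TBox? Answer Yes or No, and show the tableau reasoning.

1. (C ⊓ D) ⊑ (((D ⊓ (A ⊓ C)) ⊔ B) ⊔ F)  ⇔  ((C ⊓ D) ⊓ (((¬D ⊔ (¬A ⊔ ¬C)) ⊓ ¬B) ⊓ ¬F)) unsat w.r.t. T
   all branches close; clash {C, ¬C} at x₀
2. Hence (C ⊓ D) ⊑ (((D ⊓ (A ⊓ C)) ⊔ B) ⊔ F): entailed.

Yes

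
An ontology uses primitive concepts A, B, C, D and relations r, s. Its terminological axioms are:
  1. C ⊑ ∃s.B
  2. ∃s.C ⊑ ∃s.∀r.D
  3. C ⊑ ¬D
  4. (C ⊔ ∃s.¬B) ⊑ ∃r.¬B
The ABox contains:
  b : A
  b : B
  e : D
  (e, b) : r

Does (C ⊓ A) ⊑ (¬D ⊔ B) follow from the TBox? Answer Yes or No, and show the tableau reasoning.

Yes

1. (C ⊓ A) ⊑ (¬D ⊔ B)  ⇔  ((C ⊓ A) ⊓ (D ⊓ ¬B)) unsat w.r.t. T
   all branches close; clash {D, ¬D} at x₀
2. Hence (C ⊓ A) ⊑ (¬D ⊔ B): entailed.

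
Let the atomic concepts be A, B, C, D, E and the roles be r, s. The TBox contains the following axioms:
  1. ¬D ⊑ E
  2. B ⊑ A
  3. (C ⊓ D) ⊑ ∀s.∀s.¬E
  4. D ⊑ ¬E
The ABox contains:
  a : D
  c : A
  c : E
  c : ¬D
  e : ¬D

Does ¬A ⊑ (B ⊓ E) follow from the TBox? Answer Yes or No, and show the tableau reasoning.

1. ¬A ⊑ (B ⊓ E)  ⇔  (¬A ⊓ (¬B ⊔ ¬E)) unsat w.r.t. T
   open: L(x₀) ⊇ {D, ¬A, ¬B, ¬C, ¬E}
2. Hence ¬A ⊑ (B ⊓ E): not entailed.

No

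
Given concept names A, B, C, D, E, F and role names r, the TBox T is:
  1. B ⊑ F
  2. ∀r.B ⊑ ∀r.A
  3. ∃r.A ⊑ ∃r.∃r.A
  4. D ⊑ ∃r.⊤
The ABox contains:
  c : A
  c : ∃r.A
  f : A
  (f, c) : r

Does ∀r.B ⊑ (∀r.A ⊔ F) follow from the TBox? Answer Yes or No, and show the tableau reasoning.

Yes

1. ∀r.B ⊑ (∀r.A ⊔ F)  ⇔  (∀r.B ⊓ (∃r.¬A ⊓ ¬F)) unsat w.r.t. T
   all branches close; clash {F, ¬F} at x₀
2. Hence ∀r.B ⊑ (∀r.A ⊔ F): entailed.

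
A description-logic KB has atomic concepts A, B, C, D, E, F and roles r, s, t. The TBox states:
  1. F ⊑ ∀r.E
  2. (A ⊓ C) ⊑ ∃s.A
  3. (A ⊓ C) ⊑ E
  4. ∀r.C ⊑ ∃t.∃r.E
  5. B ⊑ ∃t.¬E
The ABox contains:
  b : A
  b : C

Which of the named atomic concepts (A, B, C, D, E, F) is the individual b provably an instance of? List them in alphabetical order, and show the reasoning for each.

1. b : A?  L(b) = {A, C} ∪ {¬A}
   clash {A, ¬A} at b — b ∈ A
2. b : B?  L(b) = {A, C} ∪ {¬B}
   open: L(b) ⊇ {A, C, E, ¬B, ¬F, …} (+ ∃-successors) — b ∉ B possible
3. b : C?  L(b) = {A, C} ∪ {¬C}
   clash {C, ¬C} at b — b ∈ C
4. b : D?  L(b) = {A, C} ∪ {¬D}
   open: L(b) ⊇ {A, C, E, ¬B, ¬D, …} (+ ∃-successors) — b ∉ D possible
5. b : E?  L(b) = {A, C} ∪ {¬E}
   clash {E, ¬E} at b — b ∈ E
6. b : F?  L(b) = {A, C} ∪ {¬F}
   open: L(b) ⊇ {A, C, E, ¬B, ¬F, …} (+ ∃-successors) — b ∉ F possible
7. Entailed for b: {A, C, E}

{A, C, E}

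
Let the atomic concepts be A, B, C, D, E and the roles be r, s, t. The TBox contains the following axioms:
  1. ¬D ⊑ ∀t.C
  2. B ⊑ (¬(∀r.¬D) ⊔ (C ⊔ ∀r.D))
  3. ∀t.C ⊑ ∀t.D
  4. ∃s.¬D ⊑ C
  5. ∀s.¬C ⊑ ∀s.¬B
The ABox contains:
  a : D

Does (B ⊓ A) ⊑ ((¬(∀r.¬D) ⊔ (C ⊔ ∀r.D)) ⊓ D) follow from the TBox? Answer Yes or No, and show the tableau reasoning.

1. (B ⊓ A) ⊑ ((¬(∀r.¬D) ⊔ (C ⊔ ∀r.D)) ⊓ D)  ⇔  ((B ⊓ A) ⊓ ((∀r.¬D ⊓ (¬C ⊓ ∃r.¬D)) ⊔ ¬D)) unsat w.r.t. T
   apply at x₀: B⊑(¬(∀r.¬D) ⊔ (C ⊔ ∀r.D))
   open: L(x₀) ⊇ {A, B, ¬D, ∀s.D, ∀t.C, …} (+ ∃-successors)
2. Hence (B ⊓ A) ⊑ ((¬(∀r.¬D) ⊔ (C ⊔ ∀r.D)) ⊓ D): not entailed.

No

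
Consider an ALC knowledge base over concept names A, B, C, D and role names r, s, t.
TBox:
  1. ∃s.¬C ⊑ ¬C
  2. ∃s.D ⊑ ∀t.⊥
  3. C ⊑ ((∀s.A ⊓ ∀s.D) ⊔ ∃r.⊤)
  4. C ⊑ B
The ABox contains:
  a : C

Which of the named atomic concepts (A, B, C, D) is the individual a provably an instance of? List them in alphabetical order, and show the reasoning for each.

{B, C}

1. a : A?  L(a) = {C} ∪ {¬A}
   apply at a: C⊑((∀s.A ⊓ ∀s.D) ⊔ ∃r.⊤); C⊑B
   open: L(a) ⊇ {B, C, ¬A, ∀s.A, ∀s.C, …} — a ∉ A possible
2. a : B?  L(a) = {C} ∪ {¬B}
   clash {B, ¬B} at a — a ∈ B
3. a : C?  L(a) = {C} ∪ {¬C}
   clash {C, ¬C} at a — a ∈ C
4. a : D?  L(a) = {C} ∪ {¬D}
   apply at a: C⊑((∀s.A ⊓ ∀s.D) ⊔ ∃r.⊤); C⊑B
   open: L(a) ⊇ {B, C, ¬D, ∀s.A, ∀s.C, …} — a ∉ D possible
5. Entailed for a: {B, C}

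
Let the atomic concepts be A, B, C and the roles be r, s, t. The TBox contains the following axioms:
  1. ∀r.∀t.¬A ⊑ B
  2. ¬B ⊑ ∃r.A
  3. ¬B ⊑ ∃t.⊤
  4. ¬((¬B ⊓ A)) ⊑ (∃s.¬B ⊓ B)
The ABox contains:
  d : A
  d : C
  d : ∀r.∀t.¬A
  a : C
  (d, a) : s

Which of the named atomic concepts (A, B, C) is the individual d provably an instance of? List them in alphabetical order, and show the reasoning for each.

{A, B, C}

1. d : A?  L(d) = {A, C, ∀r.∀t.¬A} ∪ {¬A}
   clash {A, ¬A} at d — d ∈ A
2. d : B?  L(d) = {A, C, ∀r.∀t.¬A} ∪ {¬B}
   clash {B, ¬B} at d — d ∈ B
3. d : C?  L(d) = {A, C, ∀r.∀t.¬A} ∪ {¬C}
   clash {C, ¬C} at d — d ∈ C
4. Entailed for d: {A, B, C}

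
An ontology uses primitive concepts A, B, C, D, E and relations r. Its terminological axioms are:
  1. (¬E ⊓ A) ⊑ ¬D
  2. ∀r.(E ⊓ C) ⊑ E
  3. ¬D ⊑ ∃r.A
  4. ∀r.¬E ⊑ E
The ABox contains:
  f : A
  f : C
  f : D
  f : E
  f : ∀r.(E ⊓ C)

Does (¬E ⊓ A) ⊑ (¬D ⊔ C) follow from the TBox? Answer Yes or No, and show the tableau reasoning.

1. (¬E ⊓ A) ⊑ (¬D ⊔ C)  ⇔  ((¬E ⊓ A) ⊓ (D ⊓ ¬C)) unsat w.r.t. T
   all branches close; clash {E, ¬E} at x₀
2. Hence (¬E ⊓ A) ⊑ (¬D ⊔ C): entailed.

Yes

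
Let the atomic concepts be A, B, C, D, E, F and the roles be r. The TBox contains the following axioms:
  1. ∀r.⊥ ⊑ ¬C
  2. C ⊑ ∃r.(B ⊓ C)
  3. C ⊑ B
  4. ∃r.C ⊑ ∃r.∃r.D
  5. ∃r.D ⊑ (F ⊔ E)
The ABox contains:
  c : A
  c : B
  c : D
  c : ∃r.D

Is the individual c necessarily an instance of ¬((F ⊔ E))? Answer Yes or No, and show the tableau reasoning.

No

1. c : ¬((F ⊔ E))?  L(c) = {A, B, D, ∃r.D} ∪ {(F ⊔ E)}
   open: L(c) ⊇ {A, B, D, F, ¬C, …} (+ ∃-successors) — c ∉ ¬((F ⊔ E)) possible
2. Hence c : ¬((F ⊔ E)): not entailed.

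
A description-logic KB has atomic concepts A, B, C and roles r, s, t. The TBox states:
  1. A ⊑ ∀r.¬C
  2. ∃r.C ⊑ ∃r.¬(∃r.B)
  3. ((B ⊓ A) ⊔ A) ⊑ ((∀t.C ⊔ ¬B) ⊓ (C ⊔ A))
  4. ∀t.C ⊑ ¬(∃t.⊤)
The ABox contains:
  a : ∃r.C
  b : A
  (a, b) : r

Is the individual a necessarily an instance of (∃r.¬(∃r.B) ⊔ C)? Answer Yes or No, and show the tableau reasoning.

1. a : (∃r.¬(∃r.B) ⊔ C)?  L(a) = {∃r.C} ∪ {(∀r.∃r.B ⊓ ¬C)}
   clash {C, ¬C} at an ∃-successor — a ∈ (∃r.¬(∃r.B) ⊔ C)
2. Hence a : (∃r.¬(∃r.B) ⊔ C): entailed.

Yes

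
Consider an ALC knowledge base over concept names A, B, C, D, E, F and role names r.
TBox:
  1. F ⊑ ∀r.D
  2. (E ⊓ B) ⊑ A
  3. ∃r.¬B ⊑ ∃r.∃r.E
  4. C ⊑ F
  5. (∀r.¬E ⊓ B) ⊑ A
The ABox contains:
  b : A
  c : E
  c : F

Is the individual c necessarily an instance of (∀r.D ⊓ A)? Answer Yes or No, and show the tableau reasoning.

No

1. c : (∀r.D ⊓ A)?  L(c) = {E, F} ∪ {(∃r.¬D ⊔ ¬A)}
   apply at c: F⊑∀r.D
   open: L(c) ⊇ {E, F, ¬A, ¬B, ∀r.B, …} — c ∉ (∀r.D ⊓ A) possible
2. Hence c : (∀r.D ⊓ A): not entailed.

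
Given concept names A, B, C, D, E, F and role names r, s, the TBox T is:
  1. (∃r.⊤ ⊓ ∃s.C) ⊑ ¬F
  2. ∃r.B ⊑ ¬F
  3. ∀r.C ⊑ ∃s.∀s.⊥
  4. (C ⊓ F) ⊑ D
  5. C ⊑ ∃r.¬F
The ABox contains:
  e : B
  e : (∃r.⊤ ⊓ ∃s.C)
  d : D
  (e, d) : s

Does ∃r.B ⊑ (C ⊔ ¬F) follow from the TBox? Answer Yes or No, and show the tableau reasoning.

1. ∃r.B ⊑ (C ⊔ ¬F)  ⇔  (∃r.B ⊓ (¬C ⊓ F)) unsat w.r.t. T
   all branches close; clash {F, ¬F} at x₀
2. Hence ∃r.B ⊑ (C ⊔ ¬F): entailed.

Yes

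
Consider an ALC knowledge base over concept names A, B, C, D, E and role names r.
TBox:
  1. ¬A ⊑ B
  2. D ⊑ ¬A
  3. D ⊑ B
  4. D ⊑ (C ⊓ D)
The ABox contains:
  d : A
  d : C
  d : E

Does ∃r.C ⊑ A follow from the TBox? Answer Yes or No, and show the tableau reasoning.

No

1. ∃r.C ⊑ A  ⇔  (∃r.C ⊓ ¬A) unsat w.r.t. T
   apply at x₀: ¬A⊑B
   open: L(x₀) ⊇ {B, ¬A, ¬D, ∃r.C} (+ ∃-successors)
2. Hence ∃r.C ⊑ A: not entailed.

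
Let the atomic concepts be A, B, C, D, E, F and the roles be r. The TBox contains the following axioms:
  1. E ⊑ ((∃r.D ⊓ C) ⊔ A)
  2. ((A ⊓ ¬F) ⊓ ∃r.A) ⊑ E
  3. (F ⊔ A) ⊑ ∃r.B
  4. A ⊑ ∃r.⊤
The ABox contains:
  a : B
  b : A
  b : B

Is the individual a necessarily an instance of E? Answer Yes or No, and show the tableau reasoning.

1. a : E?  L(a) = {B} ∪ {¬E}
   open: L(a) ⊇ {B, ¬A, ¬E, ¬F} — a ∉ E possible
2. Hence a : E: not entailed.

No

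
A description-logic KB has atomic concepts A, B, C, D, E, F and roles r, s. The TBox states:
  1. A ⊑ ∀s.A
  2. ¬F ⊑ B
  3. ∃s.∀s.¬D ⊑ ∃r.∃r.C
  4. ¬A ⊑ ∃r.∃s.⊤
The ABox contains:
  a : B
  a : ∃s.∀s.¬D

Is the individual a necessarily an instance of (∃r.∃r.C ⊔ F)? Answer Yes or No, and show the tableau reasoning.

1. a : (∃r.∃r.C ⊔ F)?  L(a) = {B, ∃s.∀s.¬D} ∪ {(∀r.∀r.¬C ⊓ ¬F)}
   clash {C, ¬C} at an ∃-successor — a ∈ (∃r.∃r.C ⊔ F)
2. Hence a : (∃r.∃r.C ⊔ F): entailed.

Yes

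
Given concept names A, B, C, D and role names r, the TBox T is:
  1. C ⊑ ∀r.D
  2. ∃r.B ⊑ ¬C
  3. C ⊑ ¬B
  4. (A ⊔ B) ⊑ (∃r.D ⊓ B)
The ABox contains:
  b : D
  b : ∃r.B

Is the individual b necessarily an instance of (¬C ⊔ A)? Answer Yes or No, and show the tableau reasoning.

1. b : (¬C ⊔ A)?  L(b) = {D, ∃r.B} ∪ {(C ⊓ ¬A)}
   clash {B, ¬B} at b — b ∈ (¬C ⊔ A)
2. Hence b : (¬C ⊔ A): entailed.

Yes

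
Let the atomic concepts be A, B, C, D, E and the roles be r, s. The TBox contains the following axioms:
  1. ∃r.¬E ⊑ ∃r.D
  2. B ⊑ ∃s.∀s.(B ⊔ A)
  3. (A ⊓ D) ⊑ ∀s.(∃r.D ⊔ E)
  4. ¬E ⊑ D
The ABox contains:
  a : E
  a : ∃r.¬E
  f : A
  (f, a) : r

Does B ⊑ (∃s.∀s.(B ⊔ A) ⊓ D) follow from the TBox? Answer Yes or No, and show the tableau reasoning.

1. B ⊑ (∃s.∀s.(B ⊔ A) ⊓ D)  ⇔  (B ⊓ (∀s.∃s.(¬B ⊓ ¬A) ⊔ ¬D)) unsat w.r.t. T
   apply at x₀: B⊑∃s.∀s.(B ⊔ A)
   open: L(x₀) ⊇ {B, E, ¬A, ¬D, ∀r.E, …} (+ ∃-successors)
2. Hence B ⊑ (∃s.∀s.(B ⊔ A) ⊓ D): not entailed.

No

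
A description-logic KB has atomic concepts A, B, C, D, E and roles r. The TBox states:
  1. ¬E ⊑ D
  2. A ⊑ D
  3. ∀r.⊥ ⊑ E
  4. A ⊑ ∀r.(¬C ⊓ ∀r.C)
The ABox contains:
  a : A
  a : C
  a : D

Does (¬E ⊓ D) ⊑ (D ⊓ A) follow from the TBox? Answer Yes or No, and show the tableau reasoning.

No

1. (¬E ⊓ D) ⊑ (D ⊓ A)  ⇔  ((¬E ⊓ D) ⊓ (¬D ⊔ ¬A)) unsat w.r.t. T
   open: L(x₀) ⊇ {D, ¬A, ¬E, ∃r.⊤} (+ ∃-successors)
2. Hence (¬E ⊓ D) ⊑ (D ⊓ A): not entailed.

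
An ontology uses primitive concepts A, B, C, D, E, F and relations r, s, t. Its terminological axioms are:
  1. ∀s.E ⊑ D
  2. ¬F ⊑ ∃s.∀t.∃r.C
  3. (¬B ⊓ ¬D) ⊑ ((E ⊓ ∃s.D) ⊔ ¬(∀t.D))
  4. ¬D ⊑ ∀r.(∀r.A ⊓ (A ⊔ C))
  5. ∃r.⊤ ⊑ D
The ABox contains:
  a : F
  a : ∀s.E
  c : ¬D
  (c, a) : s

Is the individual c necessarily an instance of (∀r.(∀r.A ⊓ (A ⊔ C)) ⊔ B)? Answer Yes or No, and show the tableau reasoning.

1. c : (∀r.(∀r.A ⊓ (A ⊔ C)) ⊔ B)?  L(c) = {¬D} ∪ {(∃r.(∃r.¬A ⊔ (¬A ⊓ ¬C)) ⊓ ¬B)}
   clash {D, ¬D} at c — c ∈ (∀r.(∀r.A ⊓ (A ⊔ C)) ⊔ B)
2. Hence c : (∀r.(∀r.A ⊓ (A ⊔ C)) ⊔ B): entailed.

Yes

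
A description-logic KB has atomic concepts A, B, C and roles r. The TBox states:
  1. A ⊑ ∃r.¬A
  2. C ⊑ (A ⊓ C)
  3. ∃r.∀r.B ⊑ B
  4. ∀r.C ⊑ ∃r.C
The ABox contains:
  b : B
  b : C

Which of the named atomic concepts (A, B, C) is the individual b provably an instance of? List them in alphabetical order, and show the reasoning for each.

{A, B, C}

1. b : A?  L(b) = {B, C} ∪ {¬A}
   clash {A, ¬A} at b — b ∈ A
2. b : B?  L(b) = {B, C} ∪ {¬B}
   clash {B, ¬B} at b — b ∈ B
3. b : C?  L(b) = {B, C} ∪ {¬C}
   clash {C, ¬C} at b — b ∈ C
4. Entailed for b: {A, B, C}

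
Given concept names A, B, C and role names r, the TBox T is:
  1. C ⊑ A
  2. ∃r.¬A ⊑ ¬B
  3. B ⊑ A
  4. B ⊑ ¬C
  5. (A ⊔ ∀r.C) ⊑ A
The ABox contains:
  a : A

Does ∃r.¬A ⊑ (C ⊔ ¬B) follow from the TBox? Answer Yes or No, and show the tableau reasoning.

Yes

1. ∃r.¬A ⊑ (C ⊔ ¬B)  ⇔  (∃r.¬A ⊓ (¬C ⊓ B)) unsat w.r.t. T
   all branches close; clash {B, ¬B} at x₀
2. Hence ∃r.¬A ⊑ (C ⊔ ¬B): entailed.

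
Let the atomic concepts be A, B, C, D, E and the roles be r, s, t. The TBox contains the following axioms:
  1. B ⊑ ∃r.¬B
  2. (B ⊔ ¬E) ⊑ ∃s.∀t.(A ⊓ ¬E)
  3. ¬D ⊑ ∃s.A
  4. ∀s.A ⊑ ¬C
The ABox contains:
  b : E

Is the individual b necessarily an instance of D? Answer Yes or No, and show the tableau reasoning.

No

1. b : D?  L(b) = {E} ∪ {¬D}
   apply at b: ¬D⊑∃s.A
   open: L(b) ⊇ {E, ¬B, ¬D, ∃s.A, ∃s.¬A} (+ ∃-successors) — b ∉ D possible
2. Hence b : D: not entailed.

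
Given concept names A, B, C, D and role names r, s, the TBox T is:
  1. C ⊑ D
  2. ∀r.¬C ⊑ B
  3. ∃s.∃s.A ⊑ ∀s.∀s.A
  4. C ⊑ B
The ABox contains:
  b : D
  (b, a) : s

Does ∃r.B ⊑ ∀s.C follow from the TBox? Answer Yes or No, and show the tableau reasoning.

No

1. ∃r.B ⊑ ∀s.C  ⇔  (∃r.B ⊓ ∃s.¬C) unsat w.r.t. T
   open: L(x₀) ⊇ {¬C, ∀s.∀s.¬A, ∃r.B, ∃r.C, ∃s.¬C} (+ ∃-successors)
2. Hence ∃r.B ⊑ ∀s.C: not entailed.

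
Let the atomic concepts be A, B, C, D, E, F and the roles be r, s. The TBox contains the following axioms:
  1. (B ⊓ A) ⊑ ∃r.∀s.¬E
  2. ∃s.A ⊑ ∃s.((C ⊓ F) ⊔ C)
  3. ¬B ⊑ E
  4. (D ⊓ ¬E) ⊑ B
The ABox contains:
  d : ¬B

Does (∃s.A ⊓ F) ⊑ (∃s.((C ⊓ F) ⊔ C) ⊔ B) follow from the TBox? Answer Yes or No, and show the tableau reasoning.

1. (∃s.A ⊓ F) ⊑ (∃s.((C ⊓ F) ⊔ C) ⊔ B)  ⇔  ((∃s.A ⊓ F) ⊓ (∀s.((¬C ⊔ ¬F) ⊓ ¬C) ⊓ ¬B)) unsat w.r.t. T
   all branches close; clash {B, ¬B} at x₀
2. Hence (∃s.A ⊓ F) ⊑ (∃s.((C ⊓ F) ⊔ C) ⊔ B): entailed.

Yes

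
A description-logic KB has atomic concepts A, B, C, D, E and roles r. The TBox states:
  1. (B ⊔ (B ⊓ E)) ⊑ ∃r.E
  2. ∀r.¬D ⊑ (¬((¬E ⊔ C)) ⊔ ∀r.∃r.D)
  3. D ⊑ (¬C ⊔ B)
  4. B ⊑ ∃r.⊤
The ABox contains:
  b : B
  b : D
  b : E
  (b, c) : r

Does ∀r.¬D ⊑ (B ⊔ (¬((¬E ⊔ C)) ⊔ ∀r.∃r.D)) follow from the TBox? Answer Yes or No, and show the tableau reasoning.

1. ∀r.¬D ⊑ (B ⊔ (¬((¬E ⊔ C)) ⊔ ∀r.∃r.D))  ⇔  (∀r.¬D ⊓ (¬B ⊓ ((¬E ⊔ C) ⊓ ∃r.∀r.¬D))) unsat w.r.t. T
   all branches close; clash {B, ¬B} at x₀
2. Hence ∀r.¬D ⊑ (B ⊔ (¬((¬E ⊔ C)) ⊔ ∀r.∃r.D)): entailed.

Yes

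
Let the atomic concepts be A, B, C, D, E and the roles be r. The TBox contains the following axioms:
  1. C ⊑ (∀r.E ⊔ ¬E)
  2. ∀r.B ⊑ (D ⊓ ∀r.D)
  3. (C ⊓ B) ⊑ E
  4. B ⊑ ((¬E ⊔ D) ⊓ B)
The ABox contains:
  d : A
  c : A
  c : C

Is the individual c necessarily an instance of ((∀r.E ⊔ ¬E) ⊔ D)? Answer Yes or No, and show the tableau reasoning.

1. c : ((∀r.E ⊔ ¬E) ⊔ D)?  L(c) = {A, C} ∪ {((∃r.¬E ⊓ E) ⊓ ¬D)}
   clash {E, ¬E} at c — c ∈ ((∀r.E ⊔ ¬E) ⊔ D)
2. Hence c : ((∀r.E ⊔ ¬E) ⊔ D): entailed.

Yes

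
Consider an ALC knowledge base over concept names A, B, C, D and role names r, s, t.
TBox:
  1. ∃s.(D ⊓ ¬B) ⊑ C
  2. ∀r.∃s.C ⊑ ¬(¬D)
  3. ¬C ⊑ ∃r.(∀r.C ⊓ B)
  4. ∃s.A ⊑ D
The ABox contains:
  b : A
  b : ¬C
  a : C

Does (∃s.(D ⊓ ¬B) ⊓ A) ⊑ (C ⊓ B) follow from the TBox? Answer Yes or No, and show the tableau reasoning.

No

1. (∃s.(D ⊓ ¬B) ⊓ A) ⊑ (C ⊓ B)  ⇔  ((∃s.(D ⊓ ¬B) ⊓ A) ⊓ (¬C ⊔ ¬B)) unsat w.r.t. T
   apply at x₀: ∃s.(D ⊓ ¬B)⊑C
   open: L(x₀) ⊇ {A, C, ¬B, ∀s.¬A, ∃r.∀s.¬C, …} (+ ∃-successors)
2. Hence (∃s.(D ⊓ ¬B) ⊓ A) ⊑ (C ⊓ B): not entailed.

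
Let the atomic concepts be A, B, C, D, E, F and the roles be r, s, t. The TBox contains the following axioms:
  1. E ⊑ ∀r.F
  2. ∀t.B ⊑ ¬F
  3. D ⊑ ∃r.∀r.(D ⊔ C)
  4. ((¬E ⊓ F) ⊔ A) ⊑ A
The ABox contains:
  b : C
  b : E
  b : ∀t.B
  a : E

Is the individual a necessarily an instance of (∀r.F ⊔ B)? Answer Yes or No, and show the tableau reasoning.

Yes

1. a : (∀r.F ⊔ B)?  L(a) = {E} ∪ {(∃r.¬F ⊓ ¬B)}
   clash {F, ¬F} at an ∃-successor — a ∈ (∀r.F ⊔ B)
2. Hence a : (∀r.F ⊔ B): entailed.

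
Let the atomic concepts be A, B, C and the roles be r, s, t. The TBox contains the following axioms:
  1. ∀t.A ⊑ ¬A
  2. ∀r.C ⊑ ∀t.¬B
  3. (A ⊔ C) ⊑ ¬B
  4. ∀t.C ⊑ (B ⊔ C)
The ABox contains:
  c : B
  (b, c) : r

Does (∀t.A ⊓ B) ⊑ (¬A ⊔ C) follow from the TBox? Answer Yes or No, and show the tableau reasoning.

Yes

1. (∀t.A ⊓ B) ⊑ (¬A ⊔ C)  ⇔  ((∀t.A ⊓ B) ⊓ (A ⊓ ¬C)) unsat w.r.t. T
   all branches close; clash {B, ¬B} at x₀
2. Hence (∀t.A ⊓ B) ⊑ (¬A ⊔ C): entailed.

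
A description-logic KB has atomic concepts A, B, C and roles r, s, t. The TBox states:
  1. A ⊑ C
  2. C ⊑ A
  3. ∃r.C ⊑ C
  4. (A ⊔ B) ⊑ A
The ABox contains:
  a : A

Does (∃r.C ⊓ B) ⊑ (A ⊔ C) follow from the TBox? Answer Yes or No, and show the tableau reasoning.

1. (∃r.C ⊓ B) ⊑ (A ⊔ C)  ⇔  ((∃r.C ⊓ B) ⊓ (¬A ⊓ ¬C)) unsat w.r.t. T
   all branches close; clash {A, ¬A} at x₀
2. Hence (∃r.C ⊓ B) ⊑ (A ⊔ C): entailed.

Yes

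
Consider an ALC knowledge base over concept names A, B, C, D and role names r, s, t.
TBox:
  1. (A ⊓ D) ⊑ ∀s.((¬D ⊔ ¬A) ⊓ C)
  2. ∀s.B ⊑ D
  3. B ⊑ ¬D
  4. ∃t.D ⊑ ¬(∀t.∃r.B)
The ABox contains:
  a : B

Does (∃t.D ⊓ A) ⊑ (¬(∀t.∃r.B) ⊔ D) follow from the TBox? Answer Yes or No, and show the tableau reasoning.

1. (∃t.D ⊓ A) ⊑ (¬(∀t.∃r.B) ⊔ D)  ⇔  ((∃t.D ⊓ A) ⊓ (∀t.∃r.B ⊓ ¬D)) unsat w.r.t. T
   all branches close; clash {D, ¬D} at x₀
2. Hence (∃t.D ⊓ A) ⊑ (¬(∀t.∃r.B) ⊔ D): entailed.

Yes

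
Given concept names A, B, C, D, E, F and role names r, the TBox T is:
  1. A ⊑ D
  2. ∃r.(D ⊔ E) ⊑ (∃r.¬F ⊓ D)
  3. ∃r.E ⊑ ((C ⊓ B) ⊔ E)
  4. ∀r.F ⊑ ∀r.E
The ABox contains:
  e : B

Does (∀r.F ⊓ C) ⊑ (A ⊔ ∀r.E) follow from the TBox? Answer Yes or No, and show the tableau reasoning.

1. (∀r.F ⊓ C) ⊑ (A ⊔ ∀r.E)  ⇔  ((∀r.F ⊓ C) ⊓ (¬A ⊓ ∃r.¬E)) unsat w.r.t. T
   all branches close; clash {E, ¬E} at an ∃-successor
2. Hence (∀r.F ⊓ C) ⊑ (A ⊔ ∀r.E): entailed.

Yes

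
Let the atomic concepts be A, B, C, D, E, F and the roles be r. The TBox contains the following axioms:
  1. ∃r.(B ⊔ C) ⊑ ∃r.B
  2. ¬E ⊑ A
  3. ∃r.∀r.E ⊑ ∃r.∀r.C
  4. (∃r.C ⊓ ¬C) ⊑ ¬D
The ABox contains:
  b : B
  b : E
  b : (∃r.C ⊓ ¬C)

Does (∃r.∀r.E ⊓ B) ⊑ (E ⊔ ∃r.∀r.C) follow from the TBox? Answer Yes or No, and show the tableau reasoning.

1. (∃r.∀r.E ⊓ B) ⊑ (E ⊔ ∃r.∀r.C)  ⇔  ((∃r.∀r.E ⊓ B) ⊓ (¬E ⊓ ∀r.∃r.¬C)) unsat w.r.t. T
   all branches close; clash {C, ¬C} at an ∃-successor
2. Hence (∃r.∀r.E ⊓ B) ⊑ (E ⊔ ∃r.∀r.C): entailed.

Yes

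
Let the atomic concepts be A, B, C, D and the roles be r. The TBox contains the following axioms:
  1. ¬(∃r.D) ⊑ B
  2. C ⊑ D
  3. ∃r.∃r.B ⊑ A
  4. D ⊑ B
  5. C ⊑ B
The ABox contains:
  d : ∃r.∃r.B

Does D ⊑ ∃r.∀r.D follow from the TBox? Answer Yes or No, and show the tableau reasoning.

No

1. D ⊑ ∃r.∀r.D  ⇔  (D ⊓ ∀r.∃r.¬D) unsat w.r.t. T
   apply at x₀: D⊑B
   open: L(x₀) ⊇ {B, D, ¬C, ∀r.∀r.¬B, ∀r.∃r.¬D}
2. Hence D ⊑ ∃r.∀r.D: not entailed.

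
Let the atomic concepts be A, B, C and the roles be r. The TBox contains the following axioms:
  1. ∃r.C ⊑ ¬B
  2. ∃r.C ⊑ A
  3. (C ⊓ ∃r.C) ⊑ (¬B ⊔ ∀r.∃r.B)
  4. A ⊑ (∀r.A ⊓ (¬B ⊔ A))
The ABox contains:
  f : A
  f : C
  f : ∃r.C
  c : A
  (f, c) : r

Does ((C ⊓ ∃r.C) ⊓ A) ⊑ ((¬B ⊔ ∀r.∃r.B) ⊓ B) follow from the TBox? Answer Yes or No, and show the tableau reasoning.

No

1. ((C ⊓ ∃r.C) ⊓ A) ⊑ ((¬B ⊔ ∀r.∃r.B) ⊓ B)  ⇔  (((C ⊓ ∃r.C) ⊓ A) ⊓ ((B ⊓ ∃r.∀r.¬B) ⊔ ¬B)) unsat w.r.t. T
   apply at x₀: ∃r.C⊑¬B; (C ⊓ ∃r.C)⊑(¬B ⊔ ∀r.∃r.B); A⊑(∀r.A ⊓ (¬B ⊔ A))
   open: L(x₀) ⊇ {A, C, ¬B, ∀r.A, ∃r.C} (+ ∃-successors)
2. Hence ((C ⊓ ∃r.C) ⊓ A) ⊑ ((¬B ⊔ ∀r.∃r.B) ⊓ B): not entailed.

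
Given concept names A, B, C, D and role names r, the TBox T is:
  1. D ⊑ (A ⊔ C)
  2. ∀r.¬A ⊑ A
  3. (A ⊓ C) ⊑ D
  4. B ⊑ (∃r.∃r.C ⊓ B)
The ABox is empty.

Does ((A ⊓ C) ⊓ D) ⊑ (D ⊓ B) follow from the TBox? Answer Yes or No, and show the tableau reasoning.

No

1. ((A ⊓ C) ⊓ D) ⊑ (D ⊓ B)  ⇔  (((A ⊓ C) ⊓ D) ⊓ (¬D ⊔ ¬B)) unsat w.r.t. T
   apply at x₀: D⊑(A ⊔ C)
   open: L(x₀) ⊇ {A, C, D, ¬B}
2. Hence ((A ⊓ C) ⊓ D) ⊑ (D ⊓ B): not entailed.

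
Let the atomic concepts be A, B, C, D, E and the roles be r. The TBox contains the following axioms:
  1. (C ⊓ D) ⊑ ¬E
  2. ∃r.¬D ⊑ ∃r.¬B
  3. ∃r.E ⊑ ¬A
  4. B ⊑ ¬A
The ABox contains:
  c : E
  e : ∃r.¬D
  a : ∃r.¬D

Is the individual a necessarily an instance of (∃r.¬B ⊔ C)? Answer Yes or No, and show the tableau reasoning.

Yes

1. a : (∃r.¬B ⊔ C)?  L(a) = {∃r.¬D} ∪ {(∀r.B ⊓ ¬C)}
   clash {B, ¬B} at an ∃-successor — a ∈ (∃r.¬B ⊔ C)
2. Hence a : (∃r.¬B ⊔ C): entailed.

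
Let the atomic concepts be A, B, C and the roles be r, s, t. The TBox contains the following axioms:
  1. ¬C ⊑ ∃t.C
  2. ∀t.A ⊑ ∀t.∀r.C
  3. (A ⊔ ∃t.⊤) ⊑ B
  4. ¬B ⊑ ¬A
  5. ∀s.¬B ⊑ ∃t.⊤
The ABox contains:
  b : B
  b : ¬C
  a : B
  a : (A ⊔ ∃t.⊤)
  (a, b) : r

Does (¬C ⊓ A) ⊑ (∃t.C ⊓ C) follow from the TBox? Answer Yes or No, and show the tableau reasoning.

No

1. (¬C ⊓ A) ⊑ (∃t.C ⊓ C)  ⇔  ((¬C ⊓ A) ⊓ (∀t.¬C ⊔ ¬C)) unsat w.r.t. T
   apply at x₀: ¬C⊑∃t.C
   open: L(x₀) ⊇ {A, B, ¬C, ∃s.B, ∃t.C, …} (+ ∃-successors)
2. Hence (¬C ⊓ A) ⊑ (∃t.C ⊓ C): not entailed.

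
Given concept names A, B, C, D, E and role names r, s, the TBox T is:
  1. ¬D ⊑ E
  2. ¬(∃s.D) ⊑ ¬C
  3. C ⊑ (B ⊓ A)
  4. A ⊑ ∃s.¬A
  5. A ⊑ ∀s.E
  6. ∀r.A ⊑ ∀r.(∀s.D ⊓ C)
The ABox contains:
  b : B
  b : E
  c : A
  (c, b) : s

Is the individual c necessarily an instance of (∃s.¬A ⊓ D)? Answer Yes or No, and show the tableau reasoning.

1. c : (∃s.¬A ⊓ D)?  L(c) = {A} ∪ {(∀s.A ⊔ ¬D)}
   apply at c: A⊑∃s.¬A; A⊑∀s.E
   open: L(c) ⊇ {A, E, ¬C, ¬D, ∀s.E, …} (+ ∃-successors) — c ∉ (∃s.¬A ⊓ D) possible
2. Hence c : (∃s.¬A ⊓ D): not entailed.

No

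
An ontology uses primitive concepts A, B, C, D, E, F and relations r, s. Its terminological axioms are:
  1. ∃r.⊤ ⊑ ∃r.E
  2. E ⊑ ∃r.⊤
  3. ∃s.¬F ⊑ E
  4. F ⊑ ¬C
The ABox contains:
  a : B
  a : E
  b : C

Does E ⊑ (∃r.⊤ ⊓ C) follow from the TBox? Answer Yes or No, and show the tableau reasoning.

1. E ⊑ (∃r.⊤ ⊓ C)  ⇔  (E ⊓ (∀r.⊥ ⊔ ¬C)) unsat w.r.t. T
   apply at x₀: E⊑∃r.⊤
   open: L(x₀) ⊇ {E, ¬C, ¬F, ∃r.E, ∃r.⊤} (+ ∃-successors)
2. Hence E ⊑ (∃r.⊤ ⊓ C): not entailed.

No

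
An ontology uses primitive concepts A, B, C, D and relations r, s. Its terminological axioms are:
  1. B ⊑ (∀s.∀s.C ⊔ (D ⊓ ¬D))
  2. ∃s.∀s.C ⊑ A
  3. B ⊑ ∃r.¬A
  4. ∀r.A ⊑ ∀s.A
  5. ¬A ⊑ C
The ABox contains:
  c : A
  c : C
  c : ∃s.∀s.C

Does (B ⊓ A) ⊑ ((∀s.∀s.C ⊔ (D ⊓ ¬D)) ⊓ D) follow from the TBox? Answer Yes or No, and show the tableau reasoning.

1. (B ⊓ A) ⊑ ((∀s.∀s.C ⊔ (D ⊓ ¬D)) ⊓ D)  ⇔  ((B ⊓ A) ⊓ ((∃s.∃s.¬C ⊓ (¬D ⊔ D)) ⊔ ¬D)) unsat w.r.t. T
   apply at x₀: B⊑(∀s.∀s.C ⊔ (D ⊓ ¬D)); B⊑∃r.¬A
   open: L(x₀) ⊇ {A, B, ¬D, ∀s.∀s.C, ∃r.¬A} (+ ∃-successors)
2. Hence (B ⊓ A) ⊑ ((∀s.∀s.C ⊔ (D ⊓ ¬D)) ⊓ D): not entailed.

No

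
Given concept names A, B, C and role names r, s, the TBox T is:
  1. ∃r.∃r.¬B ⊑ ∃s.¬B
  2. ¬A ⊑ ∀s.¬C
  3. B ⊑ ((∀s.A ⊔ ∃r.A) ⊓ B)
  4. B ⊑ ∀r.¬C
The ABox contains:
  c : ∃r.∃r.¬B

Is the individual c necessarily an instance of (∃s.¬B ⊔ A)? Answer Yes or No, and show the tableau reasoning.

1. c : (∃s.¬B ⊔ A)?  L(c) = {∃r.∃r.¬B} ∪ {(∀s.B ⊓ ¬A)}
   clash {B, ¬B} at an ∃-successor — c ∈ (∃s.¬B ⊔ A)
2. Hence c : (∃s.¬B ⊔ A): entailed.

Yes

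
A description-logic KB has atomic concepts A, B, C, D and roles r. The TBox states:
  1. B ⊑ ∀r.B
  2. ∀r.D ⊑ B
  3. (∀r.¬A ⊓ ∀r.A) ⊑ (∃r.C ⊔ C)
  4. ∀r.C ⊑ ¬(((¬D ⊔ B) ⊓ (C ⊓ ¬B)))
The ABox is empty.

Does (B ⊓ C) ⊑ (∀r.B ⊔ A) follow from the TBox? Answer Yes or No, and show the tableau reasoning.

Yes

1. (B ⊓ C) ⊑ (∀r.B ⊔ A)  ⇔  ((B ⊓ C) ⊓ (∃r.¬B ⊓ ¬A)) unsat w.r.t. T
   all branches close; clash {B, ¬B} at an ∃-successor
2. Hence (B ⊓ C) ⊑ (∀r.B ⊔ A): entailed.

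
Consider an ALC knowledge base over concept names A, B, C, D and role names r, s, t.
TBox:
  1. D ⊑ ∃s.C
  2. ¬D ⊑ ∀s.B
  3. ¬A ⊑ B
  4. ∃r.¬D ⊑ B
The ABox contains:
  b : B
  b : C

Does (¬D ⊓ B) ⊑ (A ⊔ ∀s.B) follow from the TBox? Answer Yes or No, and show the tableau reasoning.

Yes

1. (¬D ⊓ B) ⊑ (A ⊔ ∀s.B)  ⇔  ((¬D ⊓ B) ⊓ (¬A ⊓ ∃s.¬B)) unsat w.r.t. T
   all branches close; clash {B, ¬B} at an ∃-successor
2. Hence (¬D ⊓ B) ⊑ (A ⊔ ∀s.B): entailed.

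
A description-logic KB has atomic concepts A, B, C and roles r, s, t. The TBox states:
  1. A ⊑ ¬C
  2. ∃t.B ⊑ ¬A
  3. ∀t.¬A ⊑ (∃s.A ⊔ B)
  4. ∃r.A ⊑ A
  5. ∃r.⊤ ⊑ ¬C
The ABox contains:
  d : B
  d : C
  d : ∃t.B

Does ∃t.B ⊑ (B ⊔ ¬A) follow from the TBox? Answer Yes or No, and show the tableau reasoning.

Yes

1. ∃t.B ⊑ (B ⊔ ¬A)  ⇔  (∃t.B ⊓ (¬B ⊓ A)) unsat w.r.t. T
   all branches close; clash {A, ¬A} at x₀
2. Hence ∃t.B ⊑ (B ⊔ ¬A): entailed.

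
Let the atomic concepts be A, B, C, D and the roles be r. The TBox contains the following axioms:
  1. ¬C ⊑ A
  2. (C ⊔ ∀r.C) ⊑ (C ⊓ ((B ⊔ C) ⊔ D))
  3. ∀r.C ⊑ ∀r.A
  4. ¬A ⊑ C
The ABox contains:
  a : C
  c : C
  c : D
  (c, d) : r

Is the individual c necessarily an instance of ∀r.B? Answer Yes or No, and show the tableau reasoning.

No

1. c : ∀r.B?  L(c) = {C, D} ∪ {∃r.¬B}
   open: L(c) ⊇ {C, D, ∃r.¬B, ∃r.¬C} (+ ∃-successors) — c ∉ ∀r.B possible
2. Hence c : ∀r.B: not entailed.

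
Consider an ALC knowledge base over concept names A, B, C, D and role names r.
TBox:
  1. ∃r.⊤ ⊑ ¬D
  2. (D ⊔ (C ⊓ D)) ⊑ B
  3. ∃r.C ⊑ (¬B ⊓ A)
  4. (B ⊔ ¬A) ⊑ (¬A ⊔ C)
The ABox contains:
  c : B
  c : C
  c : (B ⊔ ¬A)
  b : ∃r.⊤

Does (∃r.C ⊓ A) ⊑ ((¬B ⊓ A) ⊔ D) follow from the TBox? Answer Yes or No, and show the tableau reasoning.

Yes

1. (∃r.C ⊓ A) ⊑ ((¬B ⊓ A) ⊔ D)  ⇔  ((∃r.C ⊓ A) ⊓ ((B ⊔ ¬A) ⊓ ¬D)) unsat w.r.t. T
   all branches close; clash {A, ¬A} at x₀
2. Hence (∃r.C ⊓ A) ⊑ ((¬B ⊓ A) ⊔ D): entailed.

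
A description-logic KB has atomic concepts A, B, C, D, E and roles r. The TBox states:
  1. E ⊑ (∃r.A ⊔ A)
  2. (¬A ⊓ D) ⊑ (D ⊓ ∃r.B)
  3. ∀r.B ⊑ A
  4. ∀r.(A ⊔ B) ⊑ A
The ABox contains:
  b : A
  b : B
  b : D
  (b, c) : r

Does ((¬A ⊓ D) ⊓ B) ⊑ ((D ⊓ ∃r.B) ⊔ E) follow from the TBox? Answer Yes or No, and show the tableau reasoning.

Yes

1. ((¬A ⊓ D) ⊓ B) ⊑ ((D ⊓ ∃r.B) ⊔ E)  ⇔  (((¬A ⊓ D) ⊓ B) ⊓ ((¬D ⊔ ∀r.¬B) ⊓ ¬E)) unsat w.r.t. T
   all branches close; clash {A, ¬A} at x₀
2. Hence ((¬A ⊓ D) ⊓ B) ⊑ ((D ⊓ ∃r.B) ⊔ E): entailed.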